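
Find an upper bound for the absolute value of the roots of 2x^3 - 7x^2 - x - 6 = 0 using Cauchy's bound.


Cauchy's bound: all roots r satisfy |r| <= 1 + max(|a_i/a_n|) for i = 0,...,n-1
where a_n is the leading coefficient.

Coefficients: [2, -7, -1, -6]
Leading coefficient a_n = 2
Ratios |a_i/a_n|: 7/2, 1/2, 3
Maximum ratio: 7/2
Cauchy's bound: |r| <= 1 + 7/2 = 9/2

Upper bound = 9/2


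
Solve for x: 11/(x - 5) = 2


Multiply both sides by (x - 5): 11 = 2(x - 5)
Distribute: 11 = 2x - 10
2x = 11 + 10 = 21
x = 21/2

x = 21/2


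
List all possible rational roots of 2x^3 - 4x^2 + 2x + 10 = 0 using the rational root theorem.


Rational root theorem: possible roots are ±p/q where:
  p divides the constant term (10): p ∈ {1, 2, 5, 10}
  q divides the leading coefficient (2): q ∈ {1, 2}

All possible rational roots: -10, -5, -5/2, -2, -1, -1/2, 1/2, 1, 2, 5/2, 5, 10

-10, -5, -5/2, -2, -1, -1/2, 1/2, 1, 2, 5/2, 5, 10


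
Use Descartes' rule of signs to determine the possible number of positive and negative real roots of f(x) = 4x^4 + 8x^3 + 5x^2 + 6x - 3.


Descartes' rule of signs:

For positive roots, count sign changes in f(x) = 4x^4 + 8x^3 + 5x^2 + 6x - 3:
Signs of coefficients: +, +, +, +, -
Number of sign changes: 1
Possible positive real roots: 1

For negative roots, examine f(-x) = 4x^4 - 8x^3 + 5x^2 - 6x - 3:
Signs of coefficients: +, -, +, -, -
Number of sign changes: 3
Possible negative real roots: 3, 1

Positive roots: 1; Negative roots: 3 or 1


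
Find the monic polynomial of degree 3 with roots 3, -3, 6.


A monic polynomial with roots 3, -3, 6 is:
p(x) = (x - 3)(x + 3)(x - 6)
After multiplying by (x - 3): x - 3
After multiplying by (x + 3): x^2 - 9
After multiplying by (x - 6): x^3 - 6x^2 - 9x + 54

x^3 - 6x^2 - 9x + 54


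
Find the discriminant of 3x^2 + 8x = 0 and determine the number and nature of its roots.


For ax^2 + bx + c = 0, discriminant D = b^2 - 4ac
Here a = 3, b = 8, c = 0
D = (8)^2 - 4(3)(0) = 64 - 0 = 64

D = 64 > 0 and is a perfect square (sqrt = 8)
The equation has 2 distinct real rational roots.

Discriminant = 64, 2 distinct real rational roots


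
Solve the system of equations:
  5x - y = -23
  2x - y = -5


Using Cramer's rule:
Determinant D = (5)(-1) - (2)(-1) = -5 + 2 = -3
Dx = (-23)(-1) - (-5)(-1) = 23 - 5 = 18
Dy = (5)(-5) - (2)(-23) = -25 + 46 = 21
x = Dx/D = 18/-3 = -6
y = Dy/D = 21/-3 = -7

x = -6, y = -7


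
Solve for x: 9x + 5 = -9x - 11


Starting with: 9x + 5 = -9x - 11
Move all x terms to left: (9 + 9)x = -11 - 5
Simplify: 18x = -16
Divide both sides by 18: x = -8/9

x = -8/9


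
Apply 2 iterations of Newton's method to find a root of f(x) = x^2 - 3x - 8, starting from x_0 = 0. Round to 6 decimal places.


Newton's method: x_(n+1) = x_n - f(x_n)/f'(x_n)
f(x) = x^2 - 3x - 8
f'(x) = 2x - 3

Iteration 1:
  f(0.000000) = -8.000000
  f'(0.000000) = -3.000000
  x_1 = 0.000000 - (-8.000000)/(-3.000000) = -2.666667

Iteration 2:
  f(-2.666667) = 7.111111
  f'(-2.666667) = -8.333333
  x_2 = -2.666667 - (7.111111)/(-8.333333) = -1.813333

x_2 = -1.813333


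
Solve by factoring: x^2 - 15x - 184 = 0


We need two numbers that multiply to -184 and add to -15.
Those numbers are -23 and 8 (since (-23) * 8 = -184 and (-23) + 8 = -15).
So x^2 - 15x - 184 = (x - 23)(x + 8) = 0
Setting each factor to zero: x = 23 or x = -8

x = -8, x = 23


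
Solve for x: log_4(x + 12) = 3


Convert to exponential form: x + 12 = 4^3 = 64
x = 64 - 12 = 52
Check: log_4(52 + 12) = log_4(64) = log_4(64) = 3 ✓

x = 52


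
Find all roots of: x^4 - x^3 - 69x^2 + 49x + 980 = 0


Let p(x) = x^4 - x^3 - 69x^2 + 49x + 980. By the rational root theorem (leading coefficient 1), any rational root is an integer divisor of 980: try ±1, ±2, ... in turn.
Test x = 1: value = 960 ≠ 0.
Test x = -1: value = 864 ≠ 0.
Test x = 2: value = 810 ≠ 0.
Test x = -2: value = 630 ≠ 0.
Test x = 4: value = 264 ≠ 0.
Test x = -4: value = 0 ✓, so (x + 4) is a factor.
Synthetic division by (x + 4): bring down 1; 1(-4) - 1 = -5; (-5)(-4) - 69 = -49; (-49)(-4) + 49 = 245; 245(-4) + 980 = 0 → quotient x^3 - 5x^2 - 49x + 245, remainder 0.
Continue with the quotient x^3 - 5x^2 - 49x + 245 (candidates must divide 245).
Test x = 5: value = 0 ✓, so (x - 5) is a factor.
Synthetic division by (x - 5): bring down 1; 1(5) - 5 = 0; 0(5) - 49 = -49; (-49)(5) + 245 = 0 → quotient x^2 - 49, remainder 0.
Solve the quadratic x^2 - 49 = 0: discriminant = 0^2 - 4(1)(-49) = 0 + 196 = 196.
sqrt(196) = 14, so x = (0 ± 14)/2: x = 7 or x = -7.
Collecting all roots found:

x = -7, x = -4, x = 5, x = 7


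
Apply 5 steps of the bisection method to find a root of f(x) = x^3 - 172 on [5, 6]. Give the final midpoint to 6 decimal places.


f(x) = x^3 - 172
f(5) = -47 < 0
f(6) = 44 > 0

Step 1: midpoint = (5.000000 + 6.000000)/2 = 5.500000
  f(5.500000) = -5.625000
  f(mid) < 0, so root is in [5.500000, 6.000000]

Step 2: midpoint = (5.500000 + 6.000000)/2 = 5.750000
  f(5.750000) = 18.109375
  f(mid) > 0, so root is in [5.500000, 5.750000]

Step 3: midpoint = (5.500000 + 5.750000)/2 = 5.625000
  f(5.625000) = 5.978516
  f(mid) > 0, so root is in [5.500000, 5.625000]

Step 4: midpoint = (5.500000 + 5.625000)/2 = 5.562500
  f(5.562500) = 0.111572
  f(mid) > 0, so root is in [5.500000, 5.562500]

Step 5: midpoint = (5.500000 + 5.562500)/2 = 5.531250
  f(5.531250) = -2.772919
  f(mid) < 0, so root is in [5.531250, 5.562500]

midpoint = 5.531250


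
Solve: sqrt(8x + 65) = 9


Square both sides: 8x + 65 = 9^2 = 81
8x = 81 - 65 = 16
x = 2
Check: sqrt(8*2 + 65) = sqrt(81) = 9 ✓

x = 2


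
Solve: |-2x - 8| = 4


An absolute value equation |expr| = 4 gives two cases:
Case 1: -2x - 8 = 4
  -2x = 12, so x = -6
Case 2: -2x - 8 = -4
  -2x = 4, so x = -2

x = -6, x = -2


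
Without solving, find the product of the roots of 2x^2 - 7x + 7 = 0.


By Vieta's formulas for ax^2 + bx + c = 0:
  Sum of roots = -b/a
  Product of roots = c/a

Here a = 2, b = -7, c = 7
Sum = -(-7)/2 = 7/2
Product = 7/2 = 7/2

Product = 7/2


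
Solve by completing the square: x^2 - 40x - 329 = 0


Start: x^2 - 40x - 329 = 0
Move constant: x^2 - 40x = 329
Half of -40 is -20, squared is 400
Add 400 to both sides: x^2 - 40x + 400 = 729
(x - 20)^2 = 729
x - 20 = ±27
x = 20 + 27 = 47 or x = 20 - 27 = -7

x = -7, x = 47


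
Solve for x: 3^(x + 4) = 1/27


Express both sides with the same base.
1/27 = 3^(-3)
Since the bases match, equate exponents: x + 4 = -3
So x = -3 - (4) = -7

x = -7


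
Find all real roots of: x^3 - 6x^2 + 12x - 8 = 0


Let p(x) = x^3 - 6x^2 + 12x - 8. By the rational root theorem (leading coefficient 1), any rational root is an integer divisor of 8: try ±1, ±2, ... in turn.
Test x = 1: value = -1 ≠ 0.
Test x = -1: value = -27 ≠ 0.
Test x = 2: value = 0 ✓, so (x - 2) is a factor.
Synthetic division by (x - 2): bring down 1; 1(2) - 6 = -4; (-4)(2) + 12 = 4; 4(2) - 8 = 0 → quotient x^2 - 4x + 4, remainder 0.
Solve the quadratic x^2 - 4x + 4 = 0: discriminant = (-4)^2 - 4(1)(4) = 16 - 16 = 0.
Discriminant = 0, so a double root: x = 4/2 = 2.

x = 2 (multiplicity 3)


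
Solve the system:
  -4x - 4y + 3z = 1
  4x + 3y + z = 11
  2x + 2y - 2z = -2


Using Cramer's rule. Expand each determinant along the first row.
D  = (-4)*[3*(-2) - 1*2] - (-4)*[4*(-2) - 1*2] + 3*[4*2 - 3*2]
  = (-4)*(-8) - (-4)*(-10) + 3*(2) = -2
Dx = 1*[3*(-2) - 1*2] - (-4)*[11*(-2) - 1*(-2)] + 3*[11*2 - 3*(-2)]
  = 1*(-8) - (-4)*(-20) + 3*(28) = -4
Dy = (-4)*[11*(-2) - 1*(-2)] - 1*[4*(-2) - 1*2] + 3*[4*(-2) - 11*2]
  = (-4)*(-20) - 1*(-10) + 3*(-30) = 0
Dz = (-4)*[3*(-2) - 11*2] - (-4)*[4*(-2) - 11*2] + 1*[4*2 - 3*2]
  = (-4)*(-28) - (-4)*(-30) + 1*(2) = -6
x = Dx/D = -4/-2 = 2, y = Dy/D = 0/-2 = 0, z = Dz/D = -6/-2 = 3
Check eq1: (-4)(2) + (-4)(0) + (3)(3) = 1 = 1 ✓
Check eq2: (4)(2) + (3)(0) + (1)(3) = 11 = 11 ✓
Check eq3: (2)(2) + (2)(0) + (-2)(3) = -2 = -2 ✓

x = 2, y = 0, z = 3


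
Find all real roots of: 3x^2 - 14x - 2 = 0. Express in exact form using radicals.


Using the quadratic formula: x = (-b ± sqrt(b^2 - 4ac)) / (2a)
Here a = 3, b = -14, c = -2
Discriminant = b^2 - 4ac = (-14)^2 - 4(3)(-2) = 196 + 24 = 220
Since discriminant = 220 > 0, there are two real roots.
x = (14 ± 2*sqrt(55)) / 6
Simplifying: x = (7 ± sqrt(55)) / 3
Numerically: x ≈ 4.8054 or x ≈ -0.1387

x = (7 + sqrt(55)) / 3 or x = (7 - sqrt(55)) / 3


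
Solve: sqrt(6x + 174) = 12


Square both sides: 6x + 174 = 12^2 = 144
6x = 144 - 174 = -30
x = -5
Check: sqrt(6*(-5) + 174) = sqrt(144) = 12 ✓

x = -5


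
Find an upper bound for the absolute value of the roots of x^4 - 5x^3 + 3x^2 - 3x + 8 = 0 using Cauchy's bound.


Cauchy's bound: all roots r satisfy |r| <= 1 + max(|a_i/a_n|) for i = 0,...,n-1
where a_n is the leading coefficient.

Coefficients: [1, -5, 3, -3, 8]
Leading coefficient a_n = 1
Ratios |a_i/a_n|: 5, 3, 3, 8
Maximum ratio: 8
Cauchy's bound: |r| <= 1 + 8 = 9

Upper bound = 9


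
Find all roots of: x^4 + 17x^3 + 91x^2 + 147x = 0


The constant term is 0, so x = 0 is a root. Factor out x:
  x^3 + 17x^2 + 91x + 147 = 0
Let p(x) = x^3 + 17x^2 + 91x + 147. By the rational root theorem (leading coefficient 1), any rational root is an integer divisor of 147: try ±1, ±2, ... in turn.
Test x = 1: value = 256 ≠ 0.
Test x = -1: value = 72 ≠ 0.
Test x = 3: value = 600 ≠ 0.
Test x = -3: value = 0 ✓, so (x + 3) is a factor.
Synthetic division by (x + 3): bring down 1; 1(-3) + 17 = 14; 14(-3) + 91 = 49; 49(-3) + 147 = 0 → quotient x^2 + 14x + 49, remainder 0.
Solve the quadratic x^2 + 14x + 49 = 0: discriminant = 14^2 - 4(1)(49) = 196 - 196 = 0.
Discriminant = 0, so a double root: x = -14/2 = -7.
Collecting all roots found:

x = -7 (multiplicity 2), x = -3, x = 0


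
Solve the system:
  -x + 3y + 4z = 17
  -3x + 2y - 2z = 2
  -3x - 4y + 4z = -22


Using Cramer's rule. Expand each determinant along the first row.
D  = (-1)*[2*4 - (-2)*(-4)] - 3*[(-3)*4 - (-2)*(-3)] + 4*[(-3)*(-4) - 2*(-3)]
  = (-1)*(0) - 3*(-18) + 4*(18) = 126
Dx = 17*[2*4 - (-2)*(-4)] - 3*[2*4 - (-2)*(-22)] + 4*[2*(-4) - 2*(-22)]
  = 17*(0) - 3*(-36) + 4*(36) = 252
Dy = (-1)*[2*4 - (-2)*(-22)] - 17*[(-3)*4 - (-2)*(-3)] + 4*[(-3)*(-22) - 2*(-3)]
  = (-1)*(-36) - 17*(-18) + 4*(72) = 630
Dz = (-1)*[2*(-22) - 2*(-4)] - 3*[(-3)*(-22) - 2*(-3)] + 17*[(-3)*(-4) - 2*(-3)]
  = (-1)*(-36) - 3*(72) + 17*(18) = 126
x = Dx/D = 252/126 = 2, y = Dy/D = 630/126 = 5, z = Dz/D = 126/126 = 1
Check eq1: (-1)(2) + (3)(5) + (4)(1) = 17 = 17 ✓
Check eq2: (-3)(2) + (2)(5) + (-2)(1) = 2 = 2 ✓
Check eq3: (-3)(2) + (-4)(5) + (4)(1) = -22 = -22 ✓

x = 2, y = 5, z = 1


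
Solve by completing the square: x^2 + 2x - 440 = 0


Start: x^2 + 2x - 440 = 0
Move constant: x^2 + 2x = 440
Half of 2 is 1, squared is 1
Add 1 to both sides: x^2 + 2x + 1 = 441
(x + 1)^2 = 441
x + 1 = ±21
x = -1 + 21 = 20 or x = -1 - 21 = -22

x = -22, x = 20


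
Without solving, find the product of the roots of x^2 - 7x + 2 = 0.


By Vieta's formulas for ax^2 + bx + c = 0:
  Sum of roots = -b/a
  Product of roots = c/a

Here a = 1, b = -7, c = 2
Sum = -(-7)/1 = 7
Product = 2/1 = 2

Product = 2


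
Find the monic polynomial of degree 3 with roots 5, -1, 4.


A monic polynomial with roots 5, -1, 4 is:
p(x) = (x - 5)(x + 1)(x - 4)
After multiplying by (x - 5): x - 5
After multiplying by (x + 1): x^2 - 4x - 5
After multiplying by (x - 4): x^3 - 8x^2 + 11x + 20

x^3 - 8x^2 + 11x + 20


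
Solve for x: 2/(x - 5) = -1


Multiply both sides by (x - 5): 2 = -1(x - 5)
Distribute: 2 = -x + 5
-x = 2 - 5 = -3
x = 3

x = 3


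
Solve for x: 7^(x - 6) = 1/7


Express both sides with the same base.
1/7 = 7^(-1)
Since the bases match, equate exponents: x - 6 = -1
So x = -1 - (-6) = 5

x = 5


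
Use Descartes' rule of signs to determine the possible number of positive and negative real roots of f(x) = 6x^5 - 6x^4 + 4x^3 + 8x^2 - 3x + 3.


Descartes' rule of signs:

For positive roots, count sign changes in f(x) = 6x^5 - 6x^4 + 4x^3 + 8x^2 - 3x + 3:
Signs of coefficients: +, -, +, +, -, +
Number of sign changes: 4
Possible positive real roots: 4, 2, 0

For negative roots, examine f(-x) = -6x^5 - 6x^4 - 4x^3 + 8x^2 + 3x + 3:
Signs of coefficients: -, -, -, +, +, +
Number of sign changes: 1
Possible negative real roots: 1

Positive roots: 4 or 2 or 0; Negative roots: 1


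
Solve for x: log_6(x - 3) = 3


Convert to exponential form: x - 3 = 6^3 = 216
x = 216 + 3 = 219
Check: log_6(219 - 3) = log_6(216) = log_6(216) = 3 ✓

x = 219


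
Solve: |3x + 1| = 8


An absolute value equation |expr| = 8 gives two cases:
Case 1: 3x + 1 = 8
  3x = 7, so x = 7/3
Case 2: 3x + 1 = -8
  3x = -9, so x = -3

x = -3, x = 7/3


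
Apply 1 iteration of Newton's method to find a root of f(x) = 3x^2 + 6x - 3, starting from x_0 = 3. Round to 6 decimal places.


Newton's method: x_(n+1) = x_n - f(x_n)/f'(x_n)
f(x) = 3x^2 + 6x - 3
f'(x) = 6x + 6

Iteration 1:
  f(3.000000) = 42.000000
  f'(3.000000) = 24.000000
  x_1 = 3.000000 - (42.000000)/(24.000000) = 1.250000

x_1 = 1.250000


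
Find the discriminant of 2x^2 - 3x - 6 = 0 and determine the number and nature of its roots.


For ax^2 + bx + c = 0, discriminant D = b^2 - 4ac
Here a = 2, b = -3, c = -6
D = (-3)^2 - 4(2)(-6) = 9 + 48 = 57

D = 57 > 0 but not a perfect square
The equation has 2 distinct real irrational roots.

Discriminant = 57, 2 distinct real irrational roots


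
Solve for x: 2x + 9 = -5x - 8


Starting with: 2x + 9 = -5x - 8
Move all x terms to left: (2 + 5)x = -8 - 9
Simplify: 7x = -17
Divide both sides by 7: x = -17/7

x = -17/7


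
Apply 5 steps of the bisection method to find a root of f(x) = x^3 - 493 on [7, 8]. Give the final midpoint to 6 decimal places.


f(x) = x^3 - 493
f(7) = -150 < 0
f(8) = 19 > 0

Step 1: midpoint = (7.000000 + 8.000000)/2 = 7.500000
  f(7.500000) = -71.125000
  f(mid) < 0, so root is in [7.500000, 8.000000]

Step 2: midpoint = (7.500000 + 8.000000)/2 = 7.750000
  f(7.750000) = -27.515625
  f(mid) < 0, so root is in [7.750000, 8.000000]

Step 3: midpoint = (7.750000 + 8.000000)/2 = 7.875000
  f(7.875000) = -4.626953
  f(mid) < 0, so root is in [7.875000, 8.000000]

Step 4: midpoint = (7.875000 + 8.000000)/2 = 7.937500
  f(7.937500) = 7.093506
  f(mid) > 0, so root is in [7.875000, 7.937500]

Step 5: midpoint = (7.875000 + 7.937500)/2 = 7.906250
  f(7.906250) = 1.210114
  f(mid) > 0, so root is in [7.875000, 7.906250]

midpoint = 7.906250


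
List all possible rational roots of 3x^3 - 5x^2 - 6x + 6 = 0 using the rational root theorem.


Rational root theorem: possible roots are ±p/q where:
  p divides the constant term (6): p ∈ {1, 2, 3, 6}
  q divides the leading coefficient (3): q ∈ {1, 3}

All possible rational roots: -6, -3, -2, -1, -2/3, -1/3, 1/3, 2/3, 1, 2, 3, 6

-6, -3, -2, -1, -2/3, -1/3, 1/3, 2/3, 1, 2, 3, 6


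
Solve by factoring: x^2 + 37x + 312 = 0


We need two numbers that multiply to 312 and add to 37.
Those numbers are 24 and 13 (since 24 * 13 = 312 and 24 + 13 = 37).
So x^2 + 37x + 312 = (x + 24)(x + 13) = 0
Setting each factor to zero: x = -24 or x = -13

x = -24, x = -13


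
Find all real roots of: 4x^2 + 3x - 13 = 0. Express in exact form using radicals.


Using the quadratic formula: x = (-b ± sqrt(b^2 - 4ac)) / (2a)
Here a = 4, b = 3, c = -13
Discriminant = b^2 - 4ac = 3^2 - 4(4)(-13) = 9 + 208 = 217
Since discriminant = 217 > 0, there are two real roots.
x = (-3 ± sqrt(217)) / 8
Numerically: x ≈ 1.4664 or x ≈ -2.2164

x = (-3 + sqrt(217)) / 8 or x = (-3 - sqrt(217)) / 8


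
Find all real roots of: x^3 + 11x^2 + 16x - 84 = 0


Let p(x) = x^3 + 11x^2 + 16x - 84. By the rational root theorem (leading coefficient 1), any rational root is an integer divisor of 84: try ±1, ±2, ... in turn.
Test x = 1: value = -56 ≠ 0.
Test x = -1: value = -90 ≠ 0.
Test x = 2: value = 0 ✓, so (x - 2) is a factor.
Synthetic division by (x - 2): bring down 1; 1(2) + 11 = 13; 13(2) + 16 = 42; 42(2) - 84 = 0 → quotient x^2 + 13x + 42, remainder 0.
Solve the quadratic x^2 + 13x + 42 = 0: discriminant = 13^2 - 4(1)(42) = 169 - 168 = 1.
sqrt(1) = 1, so x = (-13 ± 1)/2: x = -6 or x = -7.

x = -7, x = -6, x = 2


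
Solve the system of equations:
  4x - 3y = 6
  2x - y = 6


Using Cramer's rule:
Determinant D = (4)(-1) - (2)(-3) = -4 + 6 = 2
Dx = (6)(-1) - (6)(-3) = -6 + 18 = 12
Dy = (4)(6) - (2)(6) = 24 - 12 = 12
x = Dx/D = 12/2 = 6
y = Dy/D = 12/2 = 6

x = 6, y = 6


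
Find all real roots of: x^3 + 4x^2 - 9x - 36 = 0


Let p(x) = x^3 + 4x^2 - 9x - 36. By the rational root theorem (leading coefficient 1), any rational root is an integer divisor of 36: try ±1, ±2, ... in turn.
Test x = 1: value = -40 ≠ 0.
Test x = -1: value = -24 ≠ 0.
Test x = 2: value = -30 ≠ 0.
Test x = -2: value = -10 ≠ 0.
Test x = 3: value = 0 ✓, so (x - 3) is a factor.
Synthetic division by (x - 3): bring down 1; 1(3) + 4 = 7; 7(3) - 9 = 12; 12(3) - 36 = 0 → quotient x^2 + 7x + 12, remainder 0.
Solve the quadratic x^2 + 7x + 12 = 0: discriminant = 7^2 - 4(1)(12) = 49 - 48 = 1.
sqrt(1) = 1, so x = (-7 ± 1)/2: x = -3 or x = -4.

x = -4, x = -3, x = 3


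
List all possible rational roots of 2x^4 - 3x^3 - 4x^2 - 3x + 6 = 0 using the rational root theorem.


Rational root theorem: possible roots are ±p/q where:
  p divides the constant term (6): p ∈ {1, 2, 3, 6}
  q divides the leading coefficient (2): q ∈ {1, 2}

All possible rational roots: -6, -3, -2, -3/2, -1, -1/2, 1/2, 1, 3/2, 2, 3, 6

-6, -3, -2, -3/2, -1, -1/2, 1/2, 1, 3/2, 2, 3, 6


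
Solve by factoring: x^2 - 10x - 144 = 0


We need two numbers that multiply to -144 and add to -10.
Those numbers are -18 and 8 (since (-18) * 8 = -144 and (-18) + 8 = -10).
So x^2 - 10x - 144 = (x - 18)(x + 8) = 0
Setting each factor to zero: x = 18 or x = -8

x = -8, x = 18


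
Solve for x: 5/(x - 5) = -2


Multiply both sides by (x - 5): 5 = -2(x - 5)
Distribute: 5 = -2x + 10
-2x = 5 - 10 = -5
x = 5/2

x = 5/2


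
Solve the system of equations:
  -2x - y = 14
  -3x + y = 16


Using Cramer's rule:
Determinant D = (-2)(1) - (-3)(-1) = -2 - 3 = -5
Dx = (14)(1) - (16)(-1) = 14 + 16 = 30
Dy = (-2)(16) - (-3)(14) = -32 + 42 = 10
x = Dx/D = 30/-5 = -6
y = Dy/D = 10/-5 = -2

x = -6, y = -2


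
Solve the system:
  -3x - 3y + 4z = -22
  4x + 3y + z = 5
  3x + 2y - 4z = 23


Using Cramer's rule. Expand each determinant along the first row.
D  = (-3)*[3*(-4) - 1*2] - (-3)*[4*(-4) - 1*3] + 4*[4*2 - 3*3]
  = (-3)*(-14) - (-3)*(-19) + 4*(-1) = -19
Dx = (-22)*[3*(-4) - 1*2] - (-3)*[5*(-4) - 1*23] + 4*[5*2 - 3*23]
  = (-22)*(-14) - (-3)*(-43) + 4*(-59) = -57
Dy = (-3)*[5*(-4) - 1*23] - (-22)*[4*(-4) - 1*3] + 4*[4*23 - 5*3]
  = (-3)*(-43) - (-22)*(-19) + 4*(77) = 19
Dz = (-3)*[3*23 - 5*2] - (-3)*[4*23 - 5*3] + (-22)*[4*2 - 3*3]
  = (-3)*(59) - (-3)*(77) + (-22)*(-1) = 76
x = Dx/D = -57/-19 = 3, y = Dy/D = 19/-19 = -1, z = Dz/D = 76/-19 = -4
Check eq1: (-3)(3) + (-3)(-1) + (4)(-4) = -22 = -22 ✓
Check eq2: (4)(3) + (3)(-1) + (1)(-4) = 5 = 5 ✓
Check eq3: (3)(3) + (2)(-1) + (-4)(-4) = 23 = 23 ✓

x = 3, y = -1, z = -4


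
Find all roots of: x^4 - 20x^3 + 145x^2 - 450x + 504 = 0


Let p(x) = x^4 - 20x^3 + 145x^2 - 450x + 504. By the rational root theorem (leading coefficient 1), any rational root is an integer divisor of 504: try ±1, ±2, ... in turn.
Test x = 1: value = 180 ≠ 0.
Test x = -1: value = 1120 ≠ 0.
Test x = 2: value = 40 ≠ 0.
Test x = -2: value = 2160 ≠ 0.
Test x = 3: value = 0 ✓, so (x - 3) is a factor.
Synthetic division by (x - 3): bring down 1; 1(3) - 20 = -17; (-17)(3) + 145 = 94; 94(3) - 450 = -168; (-168)(3) + 504 = 0 → quotient x^3 - 17x^2 + 94x - 168, remainder 0.
Continue with the quotient x^3 - 17x^2 + 94x - 168 (candidates must divide 168; re-test x = 3 first in case it repeats).
Test x = 3: value = -12 ≠ 0.
Test x = -3: value = -630 ≠ 0.
Test x = 4: value = 0 ✓, so (x - 4) is a factor.
Synthetic division by (x - 4): bring down 1; 1(4) - 17 = -13; (-13)(4) + 94 = 42; 42(4) - 168 = 0 → quotient x^2 - 13x + 42, remainder 0.
Solve the quadratic x^2 - 13x + 42 = 0: discriminant = (-13)^2 - 4(1)(42) = 169 - 168 = 1.
sqrt(1) = 1, so x = (13 ± 1)/2: x = 7 or x = 6.
Collecting all roots found:

x = 3, x = 4, x = 6, x = 7


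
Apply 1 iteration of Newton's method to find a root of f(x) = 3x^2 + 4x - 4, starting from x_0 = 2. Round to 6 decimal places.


Newton's method: x_(n+1) = x_n - f(x_n)/f'(x_n)
f(x) = 3x^2 + 4x - 4
f'(x) = 6x + 4

Iteration 1:
  f(2.000000) = 16.000000
  f'(2.000000) = 16.000000
  x_1 = 2.000000 - (16.000000)/(16.000000) = 1.000000

x_1 = 1.000000


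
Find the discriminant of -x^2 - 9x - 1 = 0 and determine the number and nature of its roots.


For ax^2 + bx + c = 0, discriminant D = b^2 - 4ac
Here a = -1, b = -9, c = -1
D = (-9)^2 - 4(-1)(-1) = 81 - 4 = 77

D = 77 > 0 but not a perfect square
The equation has 2 distinct real irrational roots.

Discriminant = 77, 2 distinct real irrational roots


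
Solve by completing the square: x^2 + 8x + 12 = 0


Start: x^2 + 8x + 12 = 0
Move constant: x^2 + 8x = -12
Half of 8 is 4, squared is 16
Add 16 to both sides: x^2 + 8x + 16 = 4
(x + 4)^2 = 4
x + 4 = ±2
x = -4 + 2 = -2 or x = -4 - 2 = -6

x = -6, x = -2


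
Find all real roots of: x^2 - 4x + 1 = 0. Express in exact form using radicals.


Using the quadratic formula: x = (-b ± sqrt(b^2 - 4ac)) / (2a)
Here a = 1, b = -4, c = 1
Discriminant = b^2 - 4ac = (-4)^2 - 4(1)(1) = 16 - 4 = 12
Since discriminant = 12 > 0, there are two real roots.
x = (4 ± 2*sqrt(3)) / 2
Simplifying: x = 2 ± sqrt(3)
Numerically: x ≈ 3.7321 or x ≈ 0.2679

x = 2 + sqrt(3) or x = 2 - sqrt(3)


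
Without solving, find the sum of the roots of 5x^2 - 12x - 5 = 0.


By Vieta's formulas for ax^2 + bx + c = 0:
  Sum of roots = -b/a
  Product of roots = c/a

Here a = 5, b = -12, c = -5
Sum = -(-12)/5 = 12/5
Product = -5/5 = -1

Sum = 12/5


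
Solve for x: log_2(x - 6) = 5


Convert to exponential form: x - 6 = 2^5 = 32
x = 32 + 6 = 38
Check: log_2(38 - 6) = log_2(32) = log_2(32) = 5 ✓

x = 38


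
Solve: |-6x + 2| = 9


An absolute value equation |expr| = 9 gives two cases:
Case 1: -6x + 2 = 9
  -6x = 7, so x = -7/6
Case 2: -6x + 2 = -9
  -6x = -11, so x = 11/6

x = -7/6, x = 11/6


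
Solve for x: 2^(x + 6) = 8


Express both sides with the same base.
8 = 2^3
Since the bases match, equate exponents: x + 6 = 3
So x = 3 - (6) = -3

x = -3


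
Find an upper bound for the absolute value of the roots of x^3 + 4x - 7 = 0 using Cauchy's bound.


Cauchy's bound: all roots r satisfy |r| <= 1 + max(|a_i/a_n|) for i = 0,...,n-1
where a_n is the leading coefficient.

Coefficients: [1, 0, 4, -7]
Leading coefficient a_n = 1
Ratios |a_i/a_n|: 0, 4, 7
Maximum ratio: 7
Cauchy's bound: |r| <= 1 + 7 = 8

Upper bound = 8


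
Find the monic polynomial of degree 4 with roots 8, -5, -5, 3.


A monic polynomial with roots 8, -5, -5, 3 is:
p(x) = (x - 8)(x + 5)(x + 5)(x - 3)
After multiplying by (x - 8): x - 8
After multiplying by (x + 5): x^2 - 3x - 40
After multiplying by (x + 5): x^3 + 2x^2 - 55x - 200
After multiplying by (x - 3): x^4 - x^3 - 61x^2 - 35x + 600

x^4 - x^3 - 61x^2 - 35x + 600


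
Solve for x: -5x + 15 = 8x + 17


Starting with: -5x + 15 = 8x + 17
Move all x terms to left: (-5 - 8)x = 17 - 15
Simplify: -13x = 2
Divide both sides by -13: x = -2/13

x = -2/13


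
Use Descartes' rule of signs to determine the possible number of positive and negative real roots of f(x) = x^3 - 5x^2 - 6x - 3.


Descartes' rule of signs:

For positive roots, count sign changes in f(x) = x^3 - 5x^2 - 6x - 3:
Signs of coefficients: +, -, -, -
Number of sign changes: 1
Possible positive real roots: 1

For negative roots, examine f(-x) = -x^3 - 5x^2 + 6x - 3:
Signs of coefficients: -, -, +, -
Number of sign changes: 2
Possible negative real roots: 2, 0

Positive roots: 1; Negative roots: 2 or 0


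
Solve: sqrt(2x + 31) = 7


Square both sides: 2x + 31 = 7^2 = 49
2x = 49 - 31 = 18
x = 9
Check: sqrt(2*9 + 31) = sqrt(49) = 7 ✓

x = 9


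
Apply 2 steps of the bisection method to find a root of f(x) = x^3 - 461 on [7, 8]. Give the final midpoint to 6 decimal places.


f(x) = x^3 - 461
f(7) = -118 < 0
f(8) = 51 > 0

Step 1: midpoint = (7.000000 + 8.000000)/2 = 7.500000
  f(7.500000) = -39.125000
  f(mid) < 0, so root is in [7.500000, 8.000000]

Step 2: midpoint = (7.500000 + 8.000000)/2 = 7.750000
  f(7.750000) = 4.484375
  f(mid) > 0, so root is in [7.500000, 7.750000]

midpoint = 7.750000


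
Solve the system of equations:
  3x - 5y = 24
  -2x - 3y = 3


Using Cramer's rule:
Determinant D = (3)(-3) - (-2)(-5) = -9 - 10 = -19
Dx = (24)(-3) - (3)(-5) = -72 + 15 = -57
Dy = (3)(3) - (-2)(24) = 9 + 48 = 57
x = Dx/D = -57/-19 = 3
y = Dy/D = 57/-19 = -3

x = 3, y = -3


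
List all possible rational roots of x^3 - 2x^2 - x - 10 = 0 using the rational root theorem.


Rational root theorem: possible roots are ±p/q where:
  p divides the constant term (-10): p ∈ {1, 2, 5, 10}
  q divides the leading coefficient (1): q ∈ {1}

All possible rational roots: -10, -5, -2, -1, 1, 2, 5, 10

-10, -5, -2, -1, 1, 2, 5, 10


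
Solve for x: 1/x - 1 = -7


Subtract -1 from both sides: 1/x = -6
Multiply both sides by x: 1 = -6 * x
Divide by -6: x = -1/6

x = -1/6


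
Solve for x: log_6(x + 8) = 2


Convert to exponential form: x + 8 = 6^2 = 36
x = 36 - 8 = 28
Check: log_6(28 + 8) = log_6(36) = log_6(36) = 2 ✓

x = 28


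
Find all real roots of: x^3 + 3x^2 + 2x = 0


The constant term is 0, so x = 0 is a root. Factor out x:
  x(x^2 + 3x + 2) = 0
Solve the quadratic x^2 + 3x + 2 = 0: discriminant = 3^2 - 4(1)(2) = 9 - 8 = 1.
sqrt(1) = 1, so x = (-3 ± 1)/2: x = -1 or x = -2.

x = -2, x = -1, x = 0


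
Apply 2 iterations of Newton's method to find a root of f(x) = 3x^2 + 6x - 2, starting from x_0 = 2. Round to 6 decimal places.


Newton's method: x_(n+1) = x_n - f(x_n)/f'(x_n)
f(x) = 3x^2 + 6x - 2
f'(x) = 6x + 6

Iteration 1:
  f(2.000000) = 22.000000
  f'(2.000000) = 18.000000
  x_1 = 2.000000 - (22.000000)/(18.000000) = 0.777778

Iteration 2:
  f(0.777778) = 4.481481
  f'(0.777778) = 10.666667
  x_2 = 0.777778 - (4.481481)/(10.666667) = 0.357639

x_2 = 0.357639


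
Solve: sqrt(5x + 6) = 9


Square both sides: 5x + 6 = 9^2 = 81
5x = 81 - 6 = 75
x = 15
Check: sqrt(5*15 + 6) = sqrt(81) = 9 ✓

x = 15


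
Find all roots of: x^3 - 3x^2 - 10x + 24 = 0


Let p(x) = x^3 - 3x^2 - 10x + 24. By the rational root theorem (leading coefficient 1), any rational root is an integer divisor of 24: try ±1, ±2, ... in turn.
Test x = 1: value = 12 ≠ 0.
Test x = -1: value = 30 ≠ 0.
Test x = 2: value = 0 ✓, so (x - 2) is a factor.
Synthetic division by (x - 2): bring down 1; 1(2) - 3 = -1; (-1)(2) - 10 = -12; (-12)(2) + 24 = 0 → quotient x^2 - x - 12, remainder 0.
Solve the quadratic x^2 - x - 12 = 0: discriminant = (-1)^2 - 4(1)(-12) = 1 + 48 = 49.
sqrt(49) = 7, so x = (1 ± 7)/2: x = 4 or x = -3.
Collecting all roots found:

x = -3, x = 2, x = 4


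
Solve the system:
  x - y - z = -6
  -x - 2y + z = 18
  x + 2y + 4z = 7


Using Cramer's rule. Expand each determinant along the first row.
D  = 1*[(-2)*4 - 1*2] - (-1)*[(-1)*4 - 1*1] + (-1)*[(-1)*2 - (-2)*1]
  = 1*(-10) - (-1)*(-5) + (-1)*(0) = -15
Dx = (-6)*[(-2)*4 - 1*2] - (-1)*[18*4 - 1*7] + (-1)*[18*2 - (-2)*7]
  = (-6)*(-10) - (-1)*(65) + (-1)*(50) = 75
Dy = 1*[18*4 - 1*7] - (-6)*[(-1)*4 - 1*1] + (-1)*[(-1)*7 - 18*1]
  = 1*(65) - (-6)*(-5) + (-1)*(-25) = 60
Dz = 1*[(-2)*7 - 18*2] - (-1)*[(-1)*7 - 18*1] + (-6)*[(-1)*2 - (-2)*1]
  = 1*(-50) - (-1)*(-25) + (-6)*(0) = -75
x = Dx/D = 75/-15 = -5, y = Dy/D = 60/-15 = -4, z = Dz/D = -75/-15 = 5
Check eq1: (1)(-5) + (-1)(-4) + (-1)(5) = -6 = -6 ✓
Check eq2: (-1)(-5) + (-2)(-4) + (1)(5) = 18 = 18 ✓
Check eq3: (1)(-5) + (2)(-4) + (4)(5) = 7 = 7 ✓

x = -5, y = -4, z = 5


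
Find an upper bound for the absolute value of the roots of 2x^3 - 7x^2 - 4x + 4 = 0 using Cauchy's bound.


Cauchy's bound: all roots r satisfy |r| <= 1 + max(|a_i/a_n|) for i = 0,...,n-1
where a_n is the leading coefficient.

Coefficients: [2, -7, -4, 4]
Leading coefficient a_n = 2
Ratios |a_i/a_n|: 7/2, 2, 2
Maximum ratio: 7/2
Cauchy's bound: |r| <= 1 + 7/2 = 9/2

Upper bound = 9/2


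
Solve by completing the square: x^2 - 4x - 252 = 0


Start: x^2 - 4x - 252 = 0
Move constant: x^2 - 4x = 252
Half of -4 is -2, squared is 4
Add 4 to both sides: x^2 - 4x + 4 = 256
(x - 2)^2 = 256
x - 2 = ±16
x = 2 + 16 = 18 or x = 2 - 16 = -14

x = -14, x = 18


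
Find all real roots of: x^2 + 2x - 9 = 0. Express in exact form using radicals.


Using the quadratic formula: x = (-b ± sqrt(b^2 - 4ac)) / (2a)
Here a = 1, b = 2, c = -9
Discriminant = b^2 - 4ac = 2^2 - 4(1)(-9) = 4 + 36 = 40
Since discriminant = 40 > 0, there are two real roots.
x = (-2 ± 2*sqrt(10)) / 2
Simplifying: x = -1 ± sqrt(10)
Numerically: x ≈ 2.1623 or x ≈ -4.1623

x = -1 + sqrt(10) or x = -1 - sqrt(10)


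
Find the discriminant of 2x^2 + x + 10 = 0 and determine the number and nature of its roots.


For ax^2 + bx + c = 0, discriminant D = b^2 - 4ac
Here a = 2, b = 1, c = 10
D = (1)^2 - 4(2)(10) = 1 - 80 = -79

D = -79 < 0
The equation has no real roots (2 complex conjugate roots).

Discriminant = -79, no real roots (2 complex conjugate roots)


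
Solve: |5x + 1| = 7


An absolute value equation |expr| = 7 gives two cases:
Case 1: 5x + 1 = 7
  5x = 6, so x = 6/5
Case 2: 5x + 1 = -7
  5x = -8, so x = -8/5

x = -8/5, x = 6/5


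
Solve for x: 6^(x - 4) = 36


Express both sides with the same base.
36 = 6^2
Since the bases match, equate exponents: x - 4 = 2
So x = 2 - (-4) = 6

x = 6


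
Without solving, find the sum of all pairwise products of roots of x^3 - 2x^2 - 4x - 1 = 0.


By Vieta's formulas for x^3 + bx^2 + cx + d = 0:
  r1 + r2 + r3 = -b/a = 2
  r1*r2 + r1*r3 + r2*r3 = c/a = -4
  r1*r2*r3 = -d/a = 1


Sum of pairwise products = -4


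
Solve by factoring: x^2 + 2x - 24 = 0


We need two numbers that multiply to -24 and add to 2.
Those numbers are -4 and 6 (since (-4) * 6 = -24 and (-4) + 6 = 2).
So x^2 + 2x - 24 = (x - 4)(x + 6) = 0
Setting each factor to zero: x = 4 or x = -6

x = -6, x = 4


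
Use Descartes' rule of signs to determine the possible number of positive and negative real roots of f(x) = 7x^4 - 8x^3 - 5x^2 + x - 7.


Descartes' rule of signs:

For positive roots, count sign changes in f(x) = 7x^4 - 8x^3 - 5x^2 + x - 7:
Signs of coefficients: +, -, -, +, -
Number of sign changes: 3
Possible positive real roots: 3, 1

For negative roots, examine f(-x) = 7x^4 + 8x^3 - 5x^2 - x - 7:
Signs of coefficients: +, +, -, -, -
Number of sign changes: 1
Possible negative real roots: 1

Positive roots: 3 or 1; Negative roots: 1


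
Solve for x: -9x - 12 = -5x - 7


Starting with: -9x - 12 = -5x - 7
Move all x terms to left: (-9 + 5)x = -7 + 12
Simplify: -4x = 5
Divide both sides by -4: x = -5/4

x = -5/4


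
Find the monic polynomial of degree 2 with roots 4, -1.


A monic polynomial with roots 4, -1 is:
p(x) = (x - 4)(x + 1)
After multiplying by (x - 4): x - 4
After multiplying by (x + 1): x^2 - 3x - 4

x^2 - 3x - 4


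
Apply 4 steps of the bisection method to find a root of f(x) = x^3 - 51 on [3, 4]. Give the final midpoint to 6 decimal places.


f(x) = x^3 - 51
f(3) = -24 < 0
f(4) = 13 > 0

Step 1: midpoint = (3.000000 + 4.000000)/2 = 3.500000
  f(3.500000) = -8.125000
  f(mid) < 0, so root is in [3.500000, 4.000000]

Step 2: midpoint = (3.500000 + 4.000000)/2 = 3.750000
  f(3.750000) = 1.734375
  f(mid) > 0, so root is in [3.500000, 3.750000]

Step 3: midpoint = (3.500000 + 3.750000)/2 = 3.625000
  f(3.625000) = -3.365234
  f(mid) < 0, so root is in [3.625000, 3.750000]

Step 4: midpoint = (3.625000 + 3.750000)/2 = 3.687500
  f(3.687500) = -0.858643
  f(mid) < 0, so root is in [3.687500, 3.750000]

midpoint = 3.687500


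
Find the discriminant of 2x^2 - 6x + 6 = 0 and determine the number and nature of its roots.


For ax^2 + bx + c = 0, discriminant D = b^2 - 4ac
Here a = 2, b = -6, c = 6
D = (-6)^2 - 4(2)(6) = 36 - 48 = -12

D = -12 < 0
The equation has no real roots (2 complex conjugate roots).

Discriminant = -12, no real roots (2 complex conjugate roots)


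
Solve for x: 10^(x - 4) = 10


Express both sides with the same base.
10 = 10^1
Since the bases match, equate exponents: x - 4 = 1
So x = 1 - (-4) = 5

x = 5


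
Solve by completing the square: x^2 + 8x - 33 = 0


Start: x^2 + 8x - 33 = 0
Move constant: x^2 + 8x = 33
Half of 8 is 4, squared is 16
Add 16 to both sides: x^2 + 8x + 16 = 49
(x + 4)^2 = 49
x + 4 = ±7
x = -4 + 7 = 3 or x = -4 - 7 = -11

x = -11, x = 3


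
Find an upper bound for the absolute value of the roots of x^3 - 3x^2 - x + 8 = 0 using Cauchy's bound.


Cauchy's bound: all roots r satisfy |r| <= 1 + max(|a_i/a_n|) for i = 0,...,n-1
where a_n is the leading coefficient.

Coefficients: [1, -3, -1, 8]
Leading coefficient a_n = 1
Ratios |a_i/a_n|: 3, 1, 8
Maximum ratio: 8
Cauchy's bound: |r| <= 1 + 8 = 9

Upper bound = 9


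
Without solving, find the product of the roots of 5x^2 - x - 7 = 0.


By Vieta's formulas for ax^2 + bx + c = 0:
  Sum of roots = -b/a
  Product of roots = c/a

Here a = 5, b = -1, c = -7
Sum = -(-1)/5 = 1/5
Product = -7/5 = -7/5

Product = -7/5


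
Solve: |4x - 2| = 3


An absolute value equation |expr| = 3 gives two cases:
Case 1: 4x - 2 = 3
  4x = 5, so x = 5/4
Case 2: 4x - 2 = -3
  4x = -1, so x = -1/4

x = -1/4, x = 5/4


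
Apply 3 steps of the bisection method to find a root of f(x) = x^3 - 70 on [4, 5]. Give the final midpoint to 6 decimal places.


f(x) = x^3 - 70
f(4) = -6 < 0
f(5) = 55 > 0

Step 1: midpoint = (4.000000 + 5.000000)/2 = 4.500000
  f(4.500000) = 21.125000
  f(mid) > 0, so root is in [4.000000, 4.500000]

Step 2: midpoint = (4.000000 + 4.500000)/2 = 4.250000
  f(4.250000) = 6.765625
  f(mid) > 0, so root is in [4.000000, 4.250000]

Step 3: midpoint = (4.000000 + 4.250000)/2 = 4.125000
  f(4.125000) = 0.189453
  f(mid) > 0, so root is in [4.000000, 4.125000]

midpoint = 4.125000


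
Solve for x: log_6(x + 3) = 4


Convert to exponential form: x + 3 = 6^4 = 1296
x = 1296 - 3 = 1293
Check: log_6(1293 + 3) = log_6(1296) = log_6(1296) = 4 ✓

x = 1293


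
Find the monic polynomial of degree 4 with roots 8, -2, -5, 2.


A monic polynomial with roots 8, -2, -5, 2 is:
p(x) = (x - 8)(x + 2)(x + 5)(x - 2)
After multiplying by (x - 8): x - 8
After multiplying by (x + 2): x^2 - 6x - 16
After multiplying by (x + 5): x^3 - x^2 - 46x - 80
After multiplying by (x - 2): x^4 - 3x^3 - 44x^2 + 12x + 160

x^4 - 3x^3 - 44x^2 + 12x + 160


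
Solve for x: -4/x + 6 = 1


Subtract 6 from both sides: -4/x = -5
Multiply both sides by x: -4 = -5 * x
Divide by -5: x = 4/5

x = 4/5


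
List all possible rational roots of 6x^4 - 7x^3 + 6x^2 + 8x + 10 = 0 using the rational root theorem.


Rational root theorem: possible roots are ±p/q where:
  p divides the constant term (10): p ∈ {1, 2, 5, 10}
  q divides the leading coefficient (6): q ∈ {1, 2, 3, 6}

All possible rational roots: -10, -5, -10/3, -5/2, -2, -5/3, -1, -5/6, -2/3, -1/2, -1/3, -1/6, 1/6, 1/3, 1/2, 2/3, 5/6, 1, 5/3, 2, 5/2, 10/3, 5, 10

-10, -5, -10/3, -5/2, -2, -5/3, -1, -5/6, -2/3, -1/2, -1/3, -1/6, 1/6, 1/3, 1/2, 2/3, 5/6, 1, 5/3, 2, 5/2, 10/3, 5, 10


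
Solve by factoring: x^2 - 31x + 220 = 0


We need two numbers that multiply to 220 and add to -31.
Those numbers are -11 and -20 (since (-11) * (-20) = 220 and (-11) + (-20) = -31).
So x^2 - 31x + 220 = (x - 11)(x - 20) = 0
Setting each factor to zero: x = 11 or x = 20

x = 11, x = 20


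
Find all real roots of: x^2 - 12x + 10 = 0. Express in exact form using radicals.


Using the quadratic formula: x = (-b ± sqrt(b^2 - 4ac)) / (2a)
Here a = 1, b = -12, c = 10
Discriminant = b^2 - 4ac = (-12)^2 - 4(1)(10) = 144 - 40 = 104
Since discriminant = 104 > 0, there are two real roots.
x = (12 ± 2*sqrt(26)) / 2
Simplifying: x = 6 ± sqrt(26)
Numerically: x ≈ 11.0990 or x ≈ 0.9010

x = 6 + sqrt(26) or x = 6 - sqrt(26)


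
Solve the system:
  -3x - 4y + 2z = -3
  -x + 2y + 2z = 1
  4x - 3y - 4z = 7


Using Cramer's rule. Expand each determinant along the first row.
D  = (-3)*[2*(-4) - 2*(-3)] - (-4)*[(-1)*(-4) - 2*4] + 2*[(-1)*(-3) - 2*4]
  = (-3)*(-2) - (-4)*(-4) + 2*(-5) = -20
Dx = (-3)*[2*(-4) - 2*(-3)] - (-4)*[1*(-4) - 2*7] + 2*[1*(-3) - 2*7]
  = (-3)*(-2) - (-4)*(-18) + 2*(-17) = -100
Dy = (-3)*[1*(-4) - 2*7] - (-3)*[(-1)*(-4) - 2*4] + 2*[(-1)*7 - 1*4]
  = (-3)*(-18) - (-3)*(-4) + 2*(-11) = 20
Dz = (-3)*[2*7 - 1*(-3)] - (-4)*[(-1)*7 - 1*4] + (-3)*[(-1)*(-3) - 2*4]
  = (-3)*(17) - (-4)*(-11) + (-3)*(-5) = -80
x = Dx/D = -100/-20 = 5, y = Dy/D = 20/-20 = -1, z = Dz/D = -80/-20 = 4
Check eq1: (-3)(5) + (-4)(-1) + (2)(4) = -3 = -3 ✓
Check eq2: (-1)(5) + (2)(-1) + (2)(4) = 1 = 1 ✓
Check eq3: (4)(5) + (-3)(-1) + (-4)(4) = 7 = 7 ✓

x = 5, y = -1, z = 4


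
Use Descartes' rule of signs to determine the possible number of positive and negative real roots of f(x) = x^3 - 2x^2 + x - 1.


Descartes' rule of signs:

For positive roots, count sign changes in f(x) = x^3 - 2x^2 + x - 1:
Signs of coefficients: +, -, +, -
Number of sign changes: 3
Possible positive real roots: 3, 1

For negative roots, examine f(-x) = -x^3 - 2x^2 - x - 1:
Signs of coefficients: -, -, -, -
Number of sign changes: 0
Possible negative real roots: 0

Positive roots: 3 or 1; Negative roots: 0


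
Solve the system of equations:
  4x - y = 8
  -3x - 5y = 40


Using Cramer's rule:
Determinant D = (4)(-5) - (-3)(-1) = -20 - 3 = -23
Dx = (8)(-5) - (40)(-1) = -40 + 40 = 0
Dy = (4)(40) - (-3)(8) = 160 + 24 = 184
x = Dx/D = 0/-23 = 0
y = Dy/D = 184/-23 = -8

x = 0, y = -8


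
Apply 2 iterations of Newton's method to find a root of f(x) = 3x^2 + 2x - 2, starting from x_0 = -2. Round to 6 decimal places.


Newton's method: x_(n+1) = x_n - f(x_n)/f'(x_n)
f(x) = 3x^2 + 2x - 2
f'(x) = 6x + 2

Iteration 1:
  f(-2.000000) = 6.000000
  f'(-2.000000) = -10.000000
  x_1 = -2.000000 - (6.000000)/(-10.000000) = -1.400000

Iteration 2:
  f(-1.400000) = 1.080000
  f'(-1.400000) = -6.400000
  x_2 = -1.400000 - (1.080000)/(-6.400000) = -1.231250

x_2 = -1.231250


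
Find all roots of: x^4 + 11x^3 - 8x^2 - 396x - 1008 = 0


Let p(x) = x^4 + 11x^3 - 8x^2 - 396x - 1008. By the rational root theorem (leading coefficient 1), any rational root is an integer divisor of 1008: try ±1, ±2, ... in turn.
Test x = 1: value = -1400 ≠ 0.
Test x = -1: value = -630 ≠ 0.
Test x = 2: value = -1728 ≠ 0.
Test x = -2: value = -320 ≠ 0.
Test x = 3: value = -1890 ≠ 0.
Test x = -3: value = -108 ≠ 0.
Test x = 4: value = -1760 ≠ 0.
Test x = -4: value = 0 ✓, so (x + 4) is a factor.
Synthetic division by (x + 4): bring down 1; 1(-4) + 11 = 7; 7(-4) - 8 = -36; (-36)(-4) - 396 = -252; (-252)(-4) - 1008 = 0 → quotient x^3 + 7x^2 - 36x - 252, remainder 0.
Continue with the quotient x^3 + 7x^2 - 36x - 252 (candidates must divide 252; re-test x = -4 first in case it repeats).
Test x = -4: value = -60 ≠ 0.
Test x = 6: value = 0 ✓, so (x - 6) is a factor.
Synthetic division by (x - 6): bring down 1; 1(6) + 7 = 13; 13(6) - 36 = 42; 42(6) - 252 = 0 → quotient x^2 + 13x + 42, remainder 0.
Solve the quadratic x^2 + 13x + 42 = 0: discriminant = 13^2 - 4(1)(42) = 169 - 168 = 1.
sqrt(1) = 1, so x = (-13 ± 1)/2: x = -6 or x = -7.
Collecting all roots found:

x = -7, x = -6, x = -4, x = 6


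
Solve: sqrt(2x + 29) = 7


Square both sides: 2x + 29 = 7^2 = 49
2x = 49 - 29 = 20
x = 10
Check: sqrt(2*10 + 29) = sqrt(49) = 7 ✓

x = 10


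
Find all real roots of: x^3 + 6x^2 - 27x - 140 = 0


Let p(x) = x^3 + 6x^2 - 27x - 140. By the rational root theorem (leading coefficient 1), any rational root is an integer divisor of 140: try ±1, ±2, ... in turn.
Test x = 1: value = -160 ≠ 0.
Test x = -1: value = -108 ≠ 0.
Test x = 2: value = -162 ≠ 0.
Test x = -2: value = -70 ≠ 0.
Test x = 4: value = -88 ≠ 0.
Test x = -4: value = 0 ✓, so (x + 4) is a factor.
Synthetic division by (x + 4): bring down 1; 1(-4) + 6 = 2; 2(-4) - 27 = -35; (-35)(-4) - 140 = 0 → quotient x^2 + 2x - 35, remainder 0.
Solve the quadratic x^2 + 2x - 35 = 0: discriminant = 2^2 - 4(1)(-35) = 4 + 140 = 144.
sqrt(144) = 12, so x = (-2 ± 12)/2: x = 5 or x = -7.

x = -7, x = -4, x = 5
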